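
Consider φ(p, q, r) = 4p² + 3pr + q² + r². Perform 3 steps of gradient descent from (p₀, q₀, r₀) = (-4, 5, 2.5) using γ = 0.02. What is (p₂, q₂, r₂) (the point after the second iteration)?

∇φ = (8p + 3r, 2q, 3p + 2r)
(p₁, q₁, r₁) = (-4, 5, 2.5) − 0.02·(-24.5, 10, -7) = (-3.51, 4.8, 2.64)
(p₂, q₂, r₂) = (-3.51, 4.8, 2.64) − 0.02·(-20.16, 9.6, -5.25) = (-3.1068, 4.608, 2.745)

(-3.1068, 4.608, 2.745)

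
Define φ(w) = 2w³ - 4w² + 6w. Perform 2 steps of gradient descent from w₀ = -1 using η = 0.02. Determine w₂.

φ′(w) = 6w² - 8w + 6
w₁ = -1 − 0.02·20 = -1.4
w₂ = -1.4 − 0.02·28.96 = -1.9792

-1.9792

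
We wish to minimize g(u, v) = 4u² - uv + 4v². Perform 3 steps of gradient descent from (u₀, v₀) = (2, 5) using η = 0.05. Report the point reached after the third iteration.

(0.711625, 1.21075)

∇g = (8u - v, -u + 8v)
(u₁, v₁) = (2, 5) − 0.05·(11, 38) = (1.45, 3.1)
(u₂, v₂) = (1.45, 3.1) − 0.05·(8.5, 23.35) = (1.025, 1.9325)
(u₃, v₃) = (1.025, 1.9325) − 0.05·(6.2675, 14.435) = (0.711625, 1.21075)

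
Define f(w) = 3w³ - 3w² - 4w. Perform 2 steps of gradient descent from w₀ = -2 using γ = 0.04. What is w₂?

-9.591936

f′(w) = 9w² - 6w - 4
w₁ = -2 − 0.04·44 = -3.76
w₂ = -3.76 − 0.04·145.7984 = -9.591936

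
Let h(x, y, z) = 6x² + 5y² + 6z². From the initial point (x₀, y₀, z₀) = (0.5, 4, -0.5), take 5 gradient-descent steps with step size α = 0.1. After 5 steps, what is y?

∇h = (12x, 10y, 12z)
(x₁, y₁, z₁) = (0.5, 4, -0.5) − 0.1·(6, 40, -6) = (-0.1, 0, 0.1)
(x₂, y₂, z₂) = (-0.1, 0, 0.1) − 0.1·(-1.2, 0, 1.2) = (0.02, 0, -0.02)
(x₃, y₃, z₃) = (0.02, 0, -0.02) − 0.1·(0.24, 0, -0.24) = (-0.004, 0, 0.004)
(x₄, y₄, z₄) = (-0.004, 0, 0.004) − 0.1·(-0.048, 0, 0.048) = (0.0008, 0, -0.0008)
(x₅, y₅, z₅) = (0.0008, 0, -0.0008) − 0.1·(0.0096, 0, -0.0096) = (-0.00016, 0, 0.00016)
y = 0

0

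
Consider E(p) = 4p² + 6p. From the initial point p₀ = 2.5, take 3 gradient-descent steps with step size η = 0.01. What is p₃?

E′(p) = 8p + 6
p₁ = 2.5 − 0.01·26 = 2.24
p₂ = 2.24 − 0.01·23.92 = 2.0008
p₃ = 2.0008 − 0.01·22.0064 = 1.780736

1.780736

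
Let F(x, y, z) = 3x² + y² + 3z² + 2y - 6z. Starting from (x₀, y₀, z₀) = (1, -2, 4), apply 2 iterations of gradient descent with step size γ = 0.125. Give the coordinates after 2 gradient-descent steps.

(0.0625, -1.5625, 1.1875)

∇F = (6x, 2y + 2, 6z - 6)
(x₁, y₁, z₁) = (1, -2, 4) − 0.125·(6, -2, 18) = (0.25, -1.75, 1.75)
(x₂, y₂, z₂) = (0.25, -1.75, 1.75) − 0.125·(1.5, -1.5, 4.5) = (0.0625, -1.5625, 1.1875)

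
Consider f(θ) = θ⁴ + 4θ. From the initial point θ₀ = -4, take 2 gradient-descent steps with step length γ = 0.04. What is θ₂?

f′(θ) = 4θ³ + 4
θ₁ = -4 − 0.04·(-252) = 6.08
θ₂ = 6.08 − 0.04·903.022848 = -30.04091392

-30.04091392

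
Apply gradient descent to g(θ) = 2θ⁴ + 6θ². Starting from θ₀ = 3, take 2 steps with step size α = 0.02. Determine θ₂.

g′(θ) = 8θ³ + 12θ
Step 1: g′(3) = 252; θ₁ = 3 − 0.02·252 = -2.04
Step 2: g′(-2.04) = -92.397312; θ₂ = -2.04 − 0.02·(-92.397312) = -0.19205376

-0.19205376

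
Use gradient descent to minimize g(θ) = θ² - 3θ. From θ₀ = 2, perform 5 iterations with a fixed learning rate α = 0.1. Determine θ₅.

1.66384

g′(θ) = 2θ - 3
θ₁ = 2 − 0.1·1 = 1.9
θ₂ = 1.9 − 0.1·0.8 = 1.82
θ₃ = 1.82 − 0.1·0.64 = 1.756
θ₄ = 1.756 − 0.1·0.512 = 1.7048
θ₅ = 1.7048 − 0.1·0.4096 = 1.66384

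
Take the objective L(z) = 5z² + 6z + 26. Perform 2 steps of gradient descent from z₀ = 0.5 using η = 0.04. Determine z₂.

-0.204

L′(z) = 10z + 6
z₁ = 0.5 − 0.04·11 = 0.06
z₂ = 0.06 − 0.04·6.6 = -0.204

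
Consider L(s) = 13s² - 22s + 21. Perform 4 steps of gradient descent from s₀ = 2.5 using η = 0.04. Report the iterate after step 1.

L′(s) = 26s - 22
Step 1: L′(2.5) = 43; s₁ = 2.5 − 0.04·43 = 0.78

0.78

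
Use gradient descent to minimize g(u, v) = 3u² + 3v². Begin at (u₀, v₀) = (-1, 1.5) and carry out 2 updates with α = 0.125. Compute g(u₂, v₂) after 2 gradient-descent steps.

∇g = (6u, 6v)
Step 1: at (-1, 1.5), ∇g = (-6, 9) → (-1, 1.5) − 0.125·(-6, 9) = (-0.25, 0.375)
Step 2: at (-0.25, 0.375), ∇g = (-1.5, 2.25) → (-0.25, 0.375) − 0.125·(-1.5, 2.25) = (-0.0625, 0.09375)
g(-0.0625, 0.09375) = 0.0380859375

0.0380859375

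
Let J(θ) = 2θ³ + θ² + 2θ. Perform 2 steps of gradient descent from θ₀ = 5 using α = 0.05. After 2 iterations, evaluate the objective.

J′(θ) = 6θ² + 2θ + 2
θ₁ = 5 − 0.05·162 = -3.1
θ₂ = -3.1 − 0.05·53.46 = -5.773
J(-5.773) = -363.018120834

-363.018120834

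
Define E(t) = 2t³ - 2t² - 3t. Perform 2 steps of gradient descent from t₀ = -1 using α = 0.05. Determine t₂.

E′(t) = 6t² - 4t - 3
t₁ = -1 − 0.05·7 = -1.35
t₂ = -1.35 − 0.05·13.335 = -2.01675

-2.01675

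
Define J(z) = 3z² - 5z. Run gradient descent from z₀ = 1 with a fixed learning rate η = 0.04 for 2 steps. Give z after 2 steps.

0.9296

J′(z) = 6z - 5
Step 1: J′(1) = 1; z₁ = 1 − 0.04·1 = 0.96
Step 2: J′(0.96) = 0.76; z₂ = 0.96 − 0.04·0.76 = 0.9296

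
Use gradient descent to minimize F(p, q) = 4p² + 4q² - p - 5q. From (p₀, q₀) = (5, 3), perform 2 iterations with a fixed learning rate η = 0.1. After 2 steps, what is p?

∇F = (8p - 1, 8q - 5)
Step 1: at (5, 3), ∇F = (39, 19) → (5, 3) − 0.1·(39, 19) = (1.1, 1.1)
Step 2: at (1.1, 1.1), ∇F = (7.8, 3.8) → (1.1, 1.1) − 0.1·(7.8, 3.8) = (0.32, 0.72)
p = 0.32

0.32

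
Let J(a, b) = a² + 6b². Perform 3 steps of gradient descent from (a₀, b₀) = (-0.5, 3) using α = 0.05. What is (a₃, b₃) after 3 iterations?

∇J = (2a, 12b)
(a₁, b₁) = (-0.5, 3) − 0.05·(-1, 36) = (-0.45, 1.2)
(a₂, b₂) = (-0.45, 1.2) − 0.05·(-0.9, 14.4) = (-0.405, 0.48)
(a₃, b₃) = (-0.405, 0.48) − 0.05·(-0.81, 5.76) = (-0.3645, 0.192)

(-0.3645, 0.192)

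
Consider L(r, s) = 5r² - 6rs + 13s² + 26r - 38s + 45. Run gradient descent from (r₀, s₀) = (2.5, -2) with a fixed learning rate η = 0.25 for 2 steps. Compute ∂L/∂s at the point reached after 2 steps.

∇L = (10r - 6s + 26, -6r + 26s - 38)
Step 1: at (2.5, -2), ∇L = (63, -105) → (2.5, -2) − 0.25·(63, -105) = (-13.25, 24.25)
Step 2: at (-13.25, 24.25), ∇L = (-252, 672) → (-13.25, 24.25) − 0.25·(-252, 672) = (49.75, -143.75)
∂L/∂s at (49.75, -143.75) = -4074

-4074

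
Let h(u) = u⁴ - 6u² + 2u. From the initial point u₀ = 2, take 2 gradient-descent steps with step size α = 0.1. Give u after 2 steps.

h′(u) = 4u³ - 12u + 2
u₁ = 2 − 0.1·10 = 1
u₂ = 1 − 0.1·(-6) = 1.6

1.6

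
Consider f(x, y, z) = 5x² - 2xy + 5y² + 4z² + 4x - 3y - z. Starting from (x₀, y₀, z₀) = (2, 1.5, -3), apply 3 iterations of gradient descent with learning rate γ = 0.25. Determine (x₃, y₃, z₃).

(-6.5, 2.75, 3.25)

∇f = (10x - 2y + 4, -2x + 10y - 3, 8z - 1)
(x₁, y₁, z₁) = (2, 1.5, -3) − 0.25·(21, 8, -25) = (-3.25, -0.5, 3.25)
(x₂, y₂, z₂) = (-3.25, -0.5, 3.25) − 0.25·(-27.5, -1.5, 25) = (3.625, -0.125, -3)
(x₃, y₃, z₃) = (3.625, -0.125, -3) − 0.25·(40.5, -11.5, -25) = (-6.5, 2.75, 3.25)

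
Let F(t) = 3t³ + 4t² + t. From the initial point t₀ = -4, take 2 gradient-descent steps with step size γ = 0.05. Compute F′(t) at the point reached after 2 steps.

F′(t) = 9t² + 8t + 1
Step 1: F′(-4) = 113; t₁ = -4 − 0.05·113 = -9.65
Step 2: F′(-9.65) = 761.9025; t₂ = -9.65 − 0.05·761.9025 = -47.745125
F′(t) at (-47.745125) = 20135.411651390625

20135.411651390625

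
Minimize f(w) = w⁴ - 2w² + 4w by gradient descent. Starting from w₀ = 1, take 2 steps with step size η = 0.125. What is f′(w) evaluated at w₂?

3.2763671875

f′(w) = 4w³ - 4w + 4
Step 1: f′(1) = 4; w₁ = 1 − 0.125·4 = 0.5
Step 2: f′(0.5) = 2.5; w₂ = 0.5 − 0.125·2.5 = 0.1875
f′(w) at (0.1875) = 3.2763671875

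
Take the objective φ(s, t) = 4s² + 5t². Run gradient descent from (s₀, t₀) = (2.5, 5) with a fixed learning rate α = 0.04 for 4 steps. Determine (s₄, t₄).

(0.5345344, 0.648)

∇φ = (8s, 10t)
Step 1: at (2.5, 5), ∇φ = (20, 50) → (2.5, 5) − 0.04·(20, 50) = (1.7, 3)
Step 2: at (1.7, 3), ∇φ = (13.6, 30) → (1.7, 3) − 0.04·(13.6, 30) = (1.156, 1.8)
Step 3: at (1.156, 1.8), ∇φ = (9.248, 18) → (1.156, 1.8) − 0.04·(9.248, 18) = (0.78608, 1.08)
Step 4: at (0.78608, 1.08), ∇φ = (6.28864, 10.8) → (0.78608, 1.08) − 0.04·(6.28864, 10.8) = (0.5345344, 0.648)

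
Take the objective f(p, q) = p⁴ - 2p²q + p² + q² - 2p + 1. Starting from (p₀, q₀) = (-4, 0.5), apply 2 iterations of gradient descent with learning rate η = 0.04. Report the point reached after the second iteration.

(-32.73586688, 4.796192)

∇f = (4p³ - 4pq + 2p - 2, -2p² + 2q)
Step 1: at (-4, 0.5), ∇f = (-258, -31) → (-4, 0.5) − 0.04·(-258, -31) = (6.32, 1.74)
Step 2: at (6.32, 1.74), ∇f = (976.396672, -76.4048) → (6.32, 1.74) − 0.04·(976.396672, -76.4048) = (-32.73586688, 4.796192)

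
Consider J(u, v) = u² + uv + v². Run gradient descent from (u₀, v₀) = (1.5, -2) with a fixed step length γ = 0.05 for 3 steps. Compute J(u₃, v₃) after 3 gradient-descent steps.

∇J = (2u + v, u + 2v)
Step 1: at (1.5, -2), ∇J = (1, -2.5) → (1.5, -2) − 0.05·(1, -2.5) = (1.45, -1.875)
Step 2: at (1.45, -1.875), ∇J = (1.025, -2.3) → (1.45, -1.875) − 0.05·(1.025, -2.3) = (1.39875, -1.76)
Step 3: at (1.39875, -1.76), ∇J = (1.0375, -2.12125) → (1.39875, -1.76) − 0.05·(1.0375, -2.12125) = (1.346875, -1.6539375)
J(1.346875, -1.6539375) = 2.32193444921875

2.32193444921875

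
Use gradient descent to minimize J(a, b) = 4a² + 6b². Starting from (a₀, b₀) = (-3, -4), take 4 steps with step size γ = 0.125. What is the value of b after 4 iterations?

∇J = (8a, 12b)
(a₁, b₁) = (-3, -4) − 0.125·(-24, -48) = (0, 2)
(a₂, b₂) = (0, 2) − 0.125·(0, 24) = (0, -1)
(a₃, b₃) = (0, -1) − 0.125·(0, -12) = (0, 0.5)
(a₄, b₄) = (0, 0.5) − 0.125·(0, 6) = (0, -0.25)
b = -0.25

-0.25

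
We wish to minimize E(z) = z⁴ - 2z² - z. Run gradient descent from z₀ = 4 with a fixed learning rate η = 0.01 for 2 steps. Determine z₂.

E′(z) = 4z³ - 4z - 1
z₁ = 4 − 0.01·239 = 1.61
z₂ = 1.61 − 0.01·9.253124 = 1.51746876

1.51746876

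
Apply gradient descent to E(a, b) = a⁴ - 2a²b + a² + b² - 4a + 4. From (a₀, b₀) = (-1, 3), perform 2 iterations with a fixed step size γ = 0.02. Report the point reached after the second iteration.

(-1.07135488, 2.846464)

∇E = (4a³ - 4ab + 2a - 4, -2a² + 2b)
(a₁, b₁) = (-1, 3) − 0.02·(2, 4) = (-1.04, 2.92)
(a₂, b₂) = (-1.04, 2.92) − 0.02·(1.567744, 3.6768) = (-1.07135488, 2.846464)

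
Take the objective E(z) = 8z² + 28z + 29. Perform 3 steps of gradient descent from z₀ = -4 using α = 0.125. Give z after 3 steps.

0.5

E′(z) = 16z + 28
Step 1: E′(-4) = -36; z₁ = -4 − 0.125·(-36) = 0.5
Step 2: E′(0.5) = 36; z₂ = 0.5 − 0.125·36 = -4
Step 3: E′(-4) = -36; z₃ = -4 − 0.125·(-36) = 0.5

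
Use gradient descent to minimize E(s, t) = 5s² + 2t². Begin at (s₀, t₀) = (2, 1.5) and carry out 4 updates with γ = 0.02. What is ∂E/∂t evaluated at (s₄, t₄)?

∇E = (10s, 4t)
(s₁, t₁) = (2, 1.5) − 0.02·(20, 6) = (1.6, 1.38)
(s₂, t₂) = (1.6, 1.38) − 0.02·(16, 5.52) = (1.28, 1.2696)
(s₃, t₃) = (1.28, 1.2696) − 0.02·(12.8, 5.0784) = (1.024, 1.168032)
(s₄, t₄) = (1.024, 1.168032) − 0.02·(10.24, 4.672128) = (0.8192, 1.07458944)
∂E/∂t at (0.8192, 1.07458944) = 4.29835776

4.29835776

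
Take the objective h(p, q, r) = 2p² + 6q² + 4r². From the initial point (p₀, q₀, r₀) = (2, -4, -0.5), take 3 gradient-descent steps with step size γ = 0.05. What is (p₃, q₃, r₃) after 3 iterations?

(1.024, -0.256, -0.108)

∇h = (4p, 12q, 8r)
(p₁, q₁, r₁) = (2, -4, -0.5) − 0.05·(8, -48, -4) = (1.6, -1.6, -0.3)
(p₂, q₂, r₂) = (1.6, -1.6, -0.3) − 0.05·(6.4, -19.2, -2.4) = (1.28, -0.64, -0.18)
(p₃, q₃, r₃) = (1.28, -0.64, -0.18) − 0.05·(5.12, -7.68, -1.44) = (1.024, -0.256, -0.108)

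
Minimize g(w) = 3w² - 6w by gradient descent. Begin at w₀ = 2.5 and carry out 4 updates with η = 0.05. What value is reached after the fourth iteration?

1.36015

g′(w) = 6w - 6
Step 1: g′(2.5) = 9; w₁ = 2.5 − 0.05·9 = 2.05
Step 2: g′(2.05) = 6.3; w₂ = 2.05 − 0.05·6.3 = 1.735
Step 3: g′(1.735) = 4.41; w₃ = 1.735 − 0.05·4.41 = 1.5145
Step 4: g′(1.5145) = 3.087; w₄ = 1.5145 − 0.05·3.087 = 1.36015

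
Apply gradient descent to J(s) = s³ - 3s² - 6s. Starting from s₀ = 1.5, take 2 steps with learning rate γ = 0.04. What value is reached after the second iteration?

2.107332

J′(s) = 3s² - 6s - 6
s₁ = 1.5 − 0.04·(-8.25) = 1.83
s₂ = 1.83 − 0.04·(-6.9333) = 2.107332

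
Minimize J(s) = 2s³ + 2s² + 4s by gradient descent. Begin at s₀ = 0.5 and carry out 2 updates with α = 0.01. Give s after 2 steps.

0.3571625

J′(s) = 6s² + 4s + 4
s₁ = 0.5 − 0.01·7.5 = 0.425
s₂ = 0.425 − 0.01·6.78375 = 0.3571625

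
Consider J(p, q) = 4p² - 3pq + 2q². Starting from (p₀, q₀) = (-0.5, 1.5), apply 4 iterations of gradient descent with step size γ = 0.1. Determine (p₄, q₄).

∇J = (8p - 3q, -3p + 4q)
Step 1: at (-0.5, 1.5), ∇J = (-8.5, 7.5) → (-0.5, 1.5) − 0.1·(-8.5, 7.5) = (0.35, 0.75)
Step 2: at (0.35, 0.75), ∇J = (0.55, 1.95) → (0.35, 0.75) − 0.1·(0.55, 1.95) = (0.295, 0.555)
Step 3: at (0.295, 0.555), ∇J = (0.695, 1.335) → (0.295, 0.555) − 0.1·(0.695, 1.335) = (0.2255, 0.4215)
Step 4: at (0.2255, 0.4215), ∇J = (0.5395, 1.0095) → (0.2255, 0.4215) − 0.1·(0.5395, 1.0095) = (0.17155, 0.32055)

(0.17155, 0.32055)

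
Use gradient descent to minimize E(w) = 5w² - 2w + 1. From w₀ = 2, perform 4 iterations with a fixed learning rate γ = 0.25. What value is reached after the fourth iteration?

E′(w) = 10w - 2
Step 1: E′(2) = 18; w₁ = 2 − 0.25·18 = -2.5
Step 2: E′(-2.5) = -27; w₂ = -2.5 − 0.25·(-27) = 4.25
Step 3: E′(4.25) = 40.5; w₃ = 4.25 − 0.25·40.5 = -5.875
Step 4: E′(-5.875) = -60.75; w₄ = -5.875 − 0.25·(-60.75) = 9.3125

9.3125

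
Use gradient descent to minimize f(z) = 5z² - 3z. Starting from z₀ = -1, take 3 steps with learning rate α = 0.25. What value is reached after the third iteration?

4.6875

f′(z) = 10z - 3
z₁ = -1 − 0.25·(-13) = 2.25
z₂ = 2.25 − 0.25·19.5 = -2.625
z₃ = -2.625 − 0.25·(-29.25) = 4.6875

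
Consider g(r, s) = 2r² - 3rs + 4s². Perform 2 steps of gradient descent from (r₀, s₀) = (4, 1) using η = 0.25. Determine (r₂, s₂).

∇g = (4r - 3s, -3r + 8s)
(r₁, s₁) = (4, 1) − 0.25·(13, -4) = (0.75, 2)
(r₂, s₂) = (0.75, 2) − 0.25·(-3, 13.75) = (1.5, -1.4375)

(1.5, -1.4375)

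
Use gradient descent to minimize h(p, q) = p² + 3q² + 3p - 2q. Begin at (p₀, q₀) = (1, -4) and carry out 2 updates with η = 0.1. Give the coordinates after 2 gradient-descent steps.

∇h = (2p + 3, 6q - 2)
Step 1: at (1, -4), ∇h = (5, -26) → (1, -4) − 0.1·(5, -26) = (0.5, -1.4)
Step 2: at (0.5, -1.4), ∇h = (4, -10.4) → (0.5, -1.4) − 0.1·(4, -10.4) = (0.1, -0.36)

(0.1, -0.36)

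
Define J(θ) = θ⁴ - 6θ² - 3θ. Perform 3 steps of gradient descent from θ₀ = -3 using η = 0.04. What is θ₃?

0.29732352

J′(θ) = 4θ³ - 12θ - 3
θ₁ = -3 − 0.04·(-75) = 0
θ₂ = 0 − 0.04·(-3) = 0.12
θ₃ = 0.12 − 0.04·(-4.433088) = 0.29732352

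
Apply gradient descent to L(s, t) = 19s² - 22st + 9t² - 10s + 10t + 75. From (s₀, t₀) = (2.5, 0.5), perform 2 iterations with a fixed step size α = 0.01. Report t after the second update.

∇L = (38s - 22t - 10, -22s + 18t + 10)
Step 1: at (2.5, 0.5), ∇L = (74, -36) → (2.5, 0.5) − 0.01·(74, -36) = (1.76, 0.86)
Step 2: at (1.76, 0.86), ∇L = (37.96, -13.24) → (1.76, 0.86) − 0.01·(37.96, -13.24) = (1.3804, 0.9924)
t = 0.9924

0.9924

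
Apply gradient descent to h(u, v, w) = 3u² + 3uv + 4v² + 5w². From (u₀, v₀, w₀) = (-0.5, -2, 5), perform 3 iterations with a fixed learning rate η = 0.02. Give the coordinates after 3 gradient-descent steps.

∇h = (6u + 3v, 3u + 8v, 10w)
Step 1: at (-0.5, -2, 5), ∇h = (-9, -17.5, 50) → (-0.5, -2, 5) − 0.02·(-9, -17.5, 50) = (-0.32, -1.65, 4)
Step 2: at (-0.32, -1.65, 4), ∇h = (-6.87, -14.16, 40) → (-0.32, -1.65, 4) − 0.02·(-6.87, -14.16, 40) = (-0.1826, -1.3668, 3.2)
Step 3: at (-0.1826, -1.3668, 3.2), ∇h = (-5.196, -11.4822, 32) → (-0.1826, -1.3668, 3.2) − 0.02·(-5.196, -11.4822, 32) = (-0.07868, -1.137156, 2.56)

(-0.07868, -1.137156, 2.56)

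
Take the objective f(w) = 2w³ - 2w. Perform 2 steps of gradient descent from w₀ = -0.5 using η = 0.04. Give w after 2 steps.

-0.455296

f′(w) = 6w² - 2
Step 1: f′(-0.5) = -0.5; w₁ = -0.5 − 0.04·(-0.5) = -0.48
Step 2: f′(-0.48) = -0.6176; w₂ = -0.48 − 0.04·(-0.6176) = -0.455296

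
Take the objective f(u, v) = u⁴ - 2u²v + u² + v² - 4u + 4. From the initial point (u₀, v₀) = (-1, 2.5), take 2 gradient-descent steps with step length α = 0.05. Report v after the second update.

2.215

∇f = (4u³ - 4uv + 2u - 4, -2u² + 2v)
(u₁, v₁) = (-1, 2.5) − 0.05·(0, 3) = (-1, 2.35)
(u₂, v₂) = (-1, 2.35) − 0.05·(-0.6, 2.7) = (-0.97, 2.215)
v = 2.215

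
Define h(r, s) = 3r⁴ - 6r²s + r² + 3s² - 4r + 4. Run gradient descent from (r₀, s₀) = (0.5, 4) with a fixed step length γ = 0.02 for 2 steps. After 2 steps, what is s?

∇h = (12r³ - 12rs + 2r - 4, -6r² + 6s)
(r₁, s₁) = (0.5, 4) − 0.02·(-25.5, 22.5) = (1.01, 3.55)
(r₂, s₂) = (1.01, 3.55) − 0.02·(-32.642388, 15.1794) = (1.66284776, 3.246412)
s = 3.246412

3.246412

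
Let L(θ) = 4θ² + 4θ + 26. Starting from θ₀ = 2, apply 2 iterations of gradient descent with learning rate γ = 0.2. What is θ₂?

0.4

L′(θ) = 8θ + 4
θ₁ = 2 − 0.2·20 = -2
θ₂ = -2 − 0.2·(-12) = 0.4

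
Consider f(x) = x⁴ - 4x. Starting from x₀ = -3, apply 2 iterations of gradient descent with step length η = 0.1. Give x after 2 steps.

-211.9472

f′(x) = 4x³ - 4
x₁ = -3 − 0.1·(-112) = 8.2
x₂ = 8.2 − 0.1·2201.472 = -211.9472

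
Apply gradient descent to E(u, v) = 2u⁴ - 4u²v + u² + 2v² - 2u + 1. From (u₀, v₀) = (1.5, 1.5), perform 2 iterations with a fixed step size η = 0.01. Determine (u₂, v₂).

∇E = (8u³ - 8uv + 2u - 2, -4u² + 4v)
Step 1: at (1.5, 1.5), ∇E = (10, -3) → (1.5, 1.5) − 0.01·(10, -3) = (1.4, 1.53)
Step 2: at (1.4, 1.53), ∇E = (5.616, -1.72) → (1.4, 1.53) − 0.01·(5.616, -1.72) = (1.34384, 1.5472)

(1.34384, 1.5472)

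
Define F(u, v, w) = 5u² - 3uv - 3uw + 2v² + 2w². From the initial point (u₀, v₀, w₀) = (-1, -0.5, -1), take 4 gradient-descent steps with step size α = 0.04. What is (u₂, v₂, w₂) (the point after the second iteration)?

(-0.648, -0.5472, -0.9)

∇F = (10u - 3v - 3w, -3u + 4v, -3u + 4w)
Step 1: at (-1, -0.5, -1), ∇F = (-5.5, 1, -1) → (-1, -0.5, -1) − 0.04·(-5.5, 1, -1) = (-0.78, -0.54, -0.96)
Step 2: at (-0.78, -0.54, -0.96), ∇F = (-3.3, 0.18, -1.5) → (-0.78, -0.54, -0.96) − 0.04·(-3.3, 0.18, -1.5) = (-0.648, -0.5472, -0.9)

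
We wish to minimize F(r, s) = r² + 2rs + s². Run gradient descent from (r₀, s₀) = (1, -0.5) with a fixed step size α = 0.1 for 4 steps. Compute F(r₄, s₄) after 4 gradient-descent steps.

0.00419904

∇F = (2r + 2s, 2r + 2s)
Step 1: at (1, -0.5), ∇F = (1, 1) → (1, -0.5) − 0.1·(1, 1) = (0.9, -0.6)
Step 2: at (0.9, -0.6), ∇F = (0.6, 0.6) → (0.9, -0.6) − 0.1·(0.6, 0.6) = (0.84, -0.66)
Step 3: at (0.84, -0.66), ∇F = (0.36, 0.36) → (0.84, -0.66) − 0.1·(0.36, 0.36) = (0.804, -0.696)
Step 4: at (0.804, -0.696), ∇F = (0.216, 0.216) → (0.804, -0.696) − 0.1·(0.216, 0.216) = (0.7824, -0.7176)
F(0.7824, -0.7176) = 0.00419904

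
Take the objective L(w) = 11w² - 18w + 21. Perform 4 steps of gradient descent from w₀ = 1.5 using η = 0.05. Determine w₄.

L′(w) = 22w - 18
Step 1: L′(1.5) = 15; w₁ = 1.5 − 0.05·15 = 0.75
Step 2: L′(0.75) = -1.5; w₂ = 0.75 − 0.05·(-1.5) = 0.825
Step 3: L′(0.825) = 0.15; w₃ = 0.825 − 0.05·0.15 = 0.8175
Step 4: L′(0.8175) = -0.015; w₄ = 0.8175 − 0.05·(-0.015) = 0.81825

0.81825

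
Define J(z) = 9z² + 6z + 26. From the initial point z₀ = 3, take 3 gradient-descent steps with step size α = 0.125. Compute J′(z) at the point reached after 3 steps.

-117.1875

J′(z) = 18z + 6
z₁ = 3 − 0.125·60 = -4.5
z₂ = -4.5 − 0.125·(-75) = 4.875
z₃ = 4.875 − 0.125·93.75 = -6.84375
J′(z) at (-6.84375) = -117.1875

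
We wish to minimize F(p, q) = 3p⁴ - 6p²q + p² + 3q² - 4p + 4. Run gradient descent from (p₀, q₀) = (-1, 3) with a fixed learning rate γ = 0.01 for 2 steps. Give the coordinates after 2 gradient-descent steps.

∇F = (12p³ - 12pq + 2p - 4, -6p² + 6q)
(p₁, q₁) = (-1, 3) − 0.01·(18, 12) = (-1.18, 2.88)
(p₂, q₂) = (-1.18, 2.88) − 0.01·(14.704416, 8.9256) = (-1.32704416, 2.790744)

(-1.32704416, 2.790744)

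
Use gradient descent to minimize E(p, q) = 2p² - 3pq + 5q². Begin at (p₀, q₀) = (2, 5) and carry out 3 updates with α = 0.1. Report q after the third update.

∇E = (4p - 3q, -3p + 10q)
(p₁, q₁) = (2, 5) − 0.1·(-7, 44) = (2.7, 0.6)
(p₂, q₂) = (2.7, 0.6) − 0.1·(9, -2.1) = (1.8, 0.81)
(p₃, q₃) = (1.8, 0.81) − 0.1·(4.77, 2.7) = (1.323, 0.54)
q = 0.54

0.54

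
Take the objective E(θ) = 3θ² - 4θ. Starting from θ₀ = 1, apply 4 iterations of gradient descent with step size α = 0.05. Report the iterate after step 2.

E′(θ) = 6θ - 4
Step 1: E′(1) = 2; θ₁ = 1 − 0.05·2 = 0.9
Step 2: E′(0.9) = 1.4; θ₂ = 0.9 − 0.05·1.4 = 0.83

0.83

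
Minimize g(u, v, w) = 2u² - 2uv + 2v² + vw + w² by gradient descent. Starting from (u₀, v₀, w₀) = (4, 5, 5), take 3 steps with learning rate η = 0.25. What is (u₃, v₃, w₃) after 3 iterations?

(0.46875, 0.078125, -0.015625)

∇g = (4u - 2v, -2u + 4v + w, v + 2w)
(u₁, v₁, w₁) = (4, 5, 5) − 0.25·(6, 17, 15) = (2.5, 0.75, 1.25)
(u₂, v₂, w₂) = (2.5, 0.75, 1.25) − 0.25·(8.5, -0.75, 3.25) = (0.375, 0.9375, 0.4375)
(u₃, v₃, w₃) = (0.375, 0.9375, 0.4375) − 0.25·(-0.375, 3.4375, 1.8125) = (0.46875, 0.078125, -0.015625)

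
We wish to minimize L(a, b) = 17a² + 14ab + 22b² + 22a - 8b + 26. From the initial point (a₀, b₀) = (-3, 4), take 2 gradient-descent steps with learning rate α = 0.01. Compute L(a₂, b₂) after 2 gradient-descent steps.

∇L = (34a + 14b + 22, 14a + 44b - 8)
Step 1: at (-3, 4), ∇L = (-24, 126) → (-3, 4) − 0.01·(-24, 126) = (-2.76, 2.74)
Step 2: at (-2.76, 2.74), ∇L = (-33.48, 73.92) → (-2.76, 2.74) − 0.01·(-33.48, 73.92) = (-2.4252, 2.0008)
L(-2.4252, 2.0008) = 76.76396752

76.76396752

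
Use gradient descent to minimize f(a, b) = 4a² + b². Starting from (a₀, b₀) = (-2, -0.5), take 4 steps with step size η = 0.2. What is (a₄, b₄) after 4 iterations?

(-0.2592, -0.0648)

∇f = (8a, 2b)
Step 1: at (-2, -0.5), ∇f = (-16, -1) → (-2, -0.5) − 0.2·(-16, -1) = (1.2, -0.3)
Step 2: at (1.2, -0.3), ∇f = (9.6, -0.6) → (1.2, -0.3) − 0.2·(9.6, -0.6) = (-0.72, -0.18)
Step 3: at (-0.72, -0.18), ∇f = (-5.76, -0.36) → (-0.72, -0.18) − 0.2·(-5.76, -0.36) = (0.432, -0.108)
Step 4: at (0.432, -0.108), ∇f = (3.456, -0.216) → (0.432, -0.108) − 0.2·(3.456, -0.216) = (-0.2592, -0.0648)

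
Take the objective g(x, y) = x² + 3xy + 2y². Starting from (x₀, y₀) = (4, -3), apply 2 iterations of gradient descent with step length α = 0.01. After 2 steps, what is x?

4.0198

∇g = (2x + 3y, 3x + 4y)
Step 1: at (4, -3), ∇g = (-1, 0) → (4, -3) − 0.01·(-1, 0) = (4.01, -3)
Step 2: at (4.01, -3), ∇g = (-0.98, 0.03) → (4.01, -3) − 0.01·(-0.98, 0.03) = (4.0198, -3.0003)
x = 4.0198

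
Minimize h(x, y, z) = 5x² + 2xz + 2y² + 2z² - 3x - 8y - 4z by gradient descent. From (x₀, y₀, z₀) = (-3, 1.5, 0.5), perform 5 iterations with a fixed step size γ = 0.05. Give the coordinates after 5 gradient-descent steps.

(-0.01132, 1.83616, 1.10368)

∇h = (10x + 2z - 3, 4y - 8, 2x + 4z - 4)
(x₁, y₁, z₁) = (-3, 1.5, 0.5) − 0.05·(-32, -2, -8) = (-1.4, 1.6, 0.9)
(x₂, y₂, z₂) = (-1.4, 1.6, 0.9) − 0.05·(-15.2, -1.6, -3.2) = (-0.64, 1.68, 1.06)
(x₃, y₃, z₃) = (-0.64, 1.68, 1.06) − 0.05·(-7.28, -1.28, -1.04) = (-0.276, 1.744, 1.112)
(x₄, y₄, z₄) = (-0.276, 1.744, 1.112) − 0.05·(-3.536, -1.024, -0.104) = (-0.0992, 1.7952, 1.1172)
(x₅, y₅, z₅) = (-0.0992, 1.7952, 1.1172) − 0.05·(-1.7576, -0.8192, 0.2704) = (-0.01132, 1.83616, 1.10368)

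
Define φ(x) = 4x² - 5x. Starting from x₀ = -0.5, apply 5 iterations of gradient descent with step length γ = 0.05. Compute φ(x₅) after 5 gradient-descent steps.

-1.5318889984

φ′(x) = 8x - 5
Step 1: φ′(-0.5) = -9; x₁ = -0.5 − 0.05·(-9) = -0.05
Step 2: φ′(-0.05) = -5.4; x₂ = -0.05 − 0.05·(-5.4) = 0.22
Step 3: φ′(0.22) = -3.24; x₃ = 0.22 − 0.05·(-3.24) = 0.382
Step 4: φ′(0.382) = -1.944; x₄ = 0.382 − 0.05·(-1.944) = 0.4792
Step 5: φ′(0.4792) = -1.1664; x₅ = 0.4792 − 0.05·(-1.1664) = 0.53752
φ(0.53752) = -1.5318889984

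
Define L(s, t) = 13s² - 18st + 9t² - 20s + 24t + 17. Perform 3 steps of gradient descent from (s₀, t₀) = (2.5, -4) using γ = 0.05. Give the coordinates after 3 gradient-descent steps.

∇L = (26s - 18t - 20, -18s + 18t + 24)
(s₁, t₁) = (2.5, -4) − 0.05·(117, -93) = (-3.35, 0.65)
(s₂, t₂) = (-3.35, 0.65) − 0.05·(-118.8, 96) = (2.59, -4.15)
(s₃, t₃) = (2.59, -4.15) − 0.05·(122.04, -97.32) = (-3.512, 0.716)

(-3.512, 0.716)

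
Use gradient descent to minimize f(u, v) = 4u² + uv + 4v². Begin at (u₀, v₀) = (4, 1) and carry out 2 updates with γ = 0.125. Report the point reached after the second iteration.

∇f = (8u + v, u + 8v)
(u₁, v₁) = (4, 1) − 0.125·(33, 12) = (-0.125, -0.5)
(u₂, v₂) = (-0.125, -0.5) − 0.125·(-1.5, -4.125) = (0.0625, 0.015625)

(0.0625, 0.015625)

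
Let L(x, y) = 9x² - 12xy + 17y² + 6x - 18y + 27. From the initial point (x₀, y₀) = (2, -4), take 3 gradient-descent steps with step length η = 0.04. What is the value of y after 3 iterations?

∇L = (18x - 12y + 6, -12x + 34y - 18)
(x₁, y₁) = (2, -4) − 0.04·(90, -178) = (-1.6, 3.12)
(x₂, y₂) = (-1.6, 3.12) − 0.04·(-60.24, 107.28) = (0.8096, -1.1712)
(x₃, y₃) = (0.8096, -1.1712) − 0.04·(34.6272, -67.536) = (-0.575488, 1.53024)
y = 1.53024

1.53024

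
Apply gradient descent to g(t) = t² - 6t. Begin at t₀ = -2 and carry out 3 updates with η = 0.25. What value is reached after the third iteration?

2.375

g′(t) = 2t - 6
Step 1: g′(-2) = -10; t₁ = -2 − 0.25·(-10) = 0.5
Step 2: g′(0.5) = -5; t₂ = 0.5 − 0.25·(-5) = 1.75
Step 3: g′(1.75) = -2.5; t₃ = 1.75 − 0.25·(-2.5) = 2.375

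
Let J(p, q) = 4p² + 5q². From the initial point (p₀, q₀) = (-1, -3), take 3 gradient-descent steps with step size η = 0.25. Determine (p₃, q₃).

(1, 10.125)

∇J = (8p, 10q)
(p₁, q₁) = (-1, -3) − 0.25·(-8, -30) = (1, 4.5)
(p₂, q₂) = (1, 4.5) − 0.25·(8, 45) = (-1, -6.75)
(p₃, q₃) = (-1, -6.75) − 0.25·(-8, -67.5) = (1, 10.125)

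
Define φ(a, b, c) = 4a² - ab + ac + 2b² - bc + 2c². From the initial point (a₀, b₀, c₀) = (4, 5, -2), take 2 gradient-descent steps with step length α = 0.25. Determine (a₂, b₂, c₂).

∇φ = (8a - b + c, -a + 4b - c, a - b + 4c)
(a₁, b₁, c₁) = (4, 5, -2) − 0.25·(25, 18, -9) = (-2.25, 0.5, 0.25)
(a₂, b₂, c₂) = (-2.25, 0.5, 0.25) − 0.25·(-18.25, 4, -1.75) = (2.3125, -0.5, 0.6875)

(2.3125, -0.5, 0.6875)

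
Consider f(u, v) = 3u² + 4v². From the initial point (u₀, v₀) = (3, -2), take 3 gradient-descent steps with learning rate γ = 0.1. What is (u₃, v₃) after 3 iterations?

∇f = (6u, 8v)
Step 1: at (3, -2), ∇f = (18, -16) → (3, -2) − 0.1·(18, -16) = (1.2, -0.4)
Step 2: at (1.2, -0.4), ∇f = (7.2, -3.2) → (1.2, -0.4) − 0.1·(7.2, -3.2) = (0.48, -0.08)
Step 3: at (0.48, -0.08), ∇f = (2.88, -0.64) → (0.48, -0.08) − 0.1·(2.88, -0.64) = (0.192, -0.016)

(0.192, -0.016)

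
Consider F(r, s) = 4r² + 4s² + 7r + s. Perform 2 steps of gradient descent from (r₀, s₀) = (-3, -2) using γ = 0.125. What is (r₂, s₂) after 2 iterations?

(-0.875, -0.125)

∇F = (8r + 7, 8s + 1)
Step 1: at (-3, -2), ∇F = (-17, -15) → (-3, -2) − 0.125·(-17, -15) = (-0.875, -0.125)
Step 2: at (-0.875, -0.125), ∇F = (0, 0) → (-0.875, -0.125) − 0.125·(0, 0) = (-0.875, -0.125)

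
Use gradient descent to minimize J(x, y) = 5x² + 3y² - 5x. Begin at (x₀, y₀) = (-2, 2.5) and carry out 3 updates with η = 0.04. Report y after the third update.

∇J = (10x - 5, 6y)
Step 1: at (-2, 2.5), ∇J = (-25, 15) → (-2, 2.5) − 0.04·(-25, 15) = (-1, 1.9)
Step 2: at (-1, 1.9), ∇J = (-15, 11.4) → (-1, 1.9) − 0.04·(-15, 11.4) = (-0.4, 1.444)
Step 3: at (-0.4, 1.444), ∇J = (-9, 8.664) → (-0.4, 1.444) − 0.04·(-9, 8.664) = (-0.04, 1.09744)
y = 1.09744

1.09744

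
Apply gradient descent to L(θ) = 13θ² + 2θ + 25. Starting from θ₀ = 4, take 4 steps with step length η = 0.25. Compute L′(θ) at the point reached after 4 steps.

L′(θ) = 26θ + 2
θ₁ = 4 − 0.25·106 = -22.5
θ₂ = -22.5 − 0.25·(-583) = 123.25
θ₃ = 123.25 − 0.25·3206.5 = -678.375
θ₄ = -678.375 − 0.25·(-17635.75) = 3730.5625
L′(θ) at (3730.5625) = 96996.625

96996.625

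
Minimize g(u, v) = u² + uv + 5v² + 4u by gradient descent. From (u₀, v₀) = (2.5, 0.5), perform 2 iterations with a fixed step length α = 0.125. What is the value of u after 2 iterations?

0.5390625

∇g = (2u + v + 4, u + 10v)
Step 1: at (2.5, 0.5), ∇g = (9.5, 7.5) → (2.5, 0.5) − 0.125·(9.5, 7.5) = (1.3125, -0.4375)
Step 2: at (1.3125, -0.4375), ∇g = (6.1875, -3.0625) → (1.3125, -0.4375) − 0.125·(6.1875, -3.0625) = (0.5390625, -0.0546875)
u = 0.5390625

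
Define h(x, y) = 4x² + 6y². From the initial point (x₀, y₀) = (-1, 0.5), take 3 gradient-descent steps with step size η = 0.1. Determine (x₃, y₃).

∇h = (8x, 12y)
(x₁, y₁) = (-1, 0.5) − 0.1·(-8, 6) = (-0.2, -0.1)
(x₂, y₂) = (-0.2, -0.1) − 0.1·(-1.6, -1.2) = (-0.04, 0.02)
(x₃, y₃) = (-0.04, 0.02) − 0.1·(-0.32, 0.24) = (-0.008, -0.004)

(-0.008, -0.004)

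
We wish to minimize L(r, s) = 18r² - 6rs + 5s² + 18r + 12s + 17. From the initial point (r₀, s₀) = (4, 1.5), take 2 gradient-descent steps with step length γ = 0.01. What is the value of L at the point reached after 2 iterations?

96.9816644

∇L = (36r - 6s + 18, -6r + 10s + 12)
Step 1: at (4, 1.5), ∇L = (153, 3) → (4, 1.5) − 0.01·(153, 3) = (2.47, 1.47)
Step 2: at (2.47, 1.47), ∇L = (98.1, 11.88) → (2.47, 1.47) − 0.01·(98.1, 11.88) = (1.489, 1.3512)
L(1.489, 1.3512) = 96.9816644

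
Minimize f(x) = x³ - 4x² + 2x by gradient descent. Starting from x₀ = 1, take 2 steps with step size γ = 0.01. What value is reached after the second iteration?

f′(x) = 3x² - 8x + 2
Step 1: f′(1) = -3; x₁ = 1 − 0.01·(-3) = 1.03
Step 2: f′(1.03) = -3.0573; x₂ = 1.03 − 0.01·(-3.0573) = 1.060573

1.060573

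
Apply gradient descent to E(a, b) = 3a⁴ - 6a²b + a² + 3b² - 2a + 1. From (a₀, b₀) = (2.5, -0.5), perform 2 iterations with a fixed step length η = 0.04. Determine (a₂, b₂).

(81.57416704, 8.703616)

∇E = (12a³ - 12ab + 2a - 2, -6a² + 6b)
Step 1: at (2.5, -0.5), ∇E = (205.5, -40.5) → (2.5, -0.5) − 0.04·(205.5, -40.5) = (-5.72, 1.12)
Step 2: at (-5.72, 1.12), ∇E = (-2182.354176, -189.5904) → (-5.72, 1.12) − 0.04·(-2182.354176, -189.5904) = (81.57416704, 8.703616)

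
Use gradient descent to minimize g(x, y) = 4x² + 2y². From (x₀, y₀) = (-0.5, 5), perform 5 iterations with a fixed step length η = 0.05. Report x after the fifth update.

∇g = (8x, 4y)
Step 1: at (-0.5, 5), ∇g = (-4, 20) → (-0.5, 5) − 0.05·(-4, 20) = (-0.3, 4)
Step 2: at (-0.3, 4), ∇g = (-2.4, 16) → (-0.3, 4) − 0.05·(-2.4, 16) = (-0.18, 3.2)
Step 3: at (-0.18, 3.2), ∇g = (-1.44, 12.8) → (-0.18, 3.2) − 0.05·(-1.44, 12.8) = (-0.108, 2.56)
Step 4: at (-0.108, 2.56), ∇g = (-0.864, 10.24) → (-0.108, 2.56) − 0.05·(-0.864, 10.24) = (-0.0648, 2.048)
Step 5: at (-0.0648, 2.048), ∇g = (-0.5184, 8.192) → (-0.0648, 2.048) − 0.05·(-0.5184, 8.192) = (-0.03888, 1.6384)
x = -0.03888

-0.03888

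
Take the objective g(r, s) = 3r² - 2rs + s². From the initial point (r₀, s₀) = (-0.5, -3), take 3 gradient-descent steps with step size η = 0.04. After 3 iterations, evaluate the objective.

∇g = (6r - 2s, -2r + 2s)
(r₁, s₁) = (-0.5, -3) − 0.04·(3, -5) = (-0.62, -2.8)
(r₂, s₂) = (-0.62, -2.8) − 0.04·(1.88, -4.36) = (-0.6952, -2.6256)
(r₃, s₃) = (-0.6952, -2.6256) − 0.04·(1.08, -3.8608) = (-0.7384, -2.471168)
g(-0.7384, -2.471168) = 4.092954061824

4.092954061824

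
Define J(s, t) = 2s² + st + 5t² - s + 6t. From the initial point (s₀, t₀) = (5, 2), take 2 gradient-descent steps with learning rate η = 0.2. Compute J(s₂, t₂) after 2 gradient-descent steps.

∇J = (4s + t - 1, s + 10t + 6)
Step 1: at (5, 2), ∇J = (21, 31) → (5, 2) − 0.2·(21, 31) = (0.8, -4.2)
Step 2: at (0.8, -4.2), ∇J = (-2, -35.2) → (0.8, -4.2) − 0.2·(-2, -35.2) = (1.2, 2.84)
J(1.2, 2.84) = 62.456

62.456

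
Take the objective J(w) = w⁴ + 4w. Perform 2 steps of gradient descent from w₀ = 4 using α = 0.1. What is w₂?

J′(w) = 4w³ + 4
Step 1: J′(4) = 260; w₁ = 4 − 0.1·260 = -22
Step 2: J′(-22) = -42588; w₂ = -22 − 0.1·(-42588) = 4236.8

4236.8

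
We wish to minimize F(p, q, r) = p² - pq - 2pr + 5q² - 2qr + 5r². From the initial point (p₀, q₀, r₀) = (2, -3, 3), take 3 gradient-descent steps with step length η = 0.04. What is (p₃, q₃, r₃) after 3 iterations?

(1.789824, -0.242304, 0.739008)

∇F = (2p - q - 2r, -p + 10q - 2r, -2p - 2q + 10r)
Step 1: at (2, -3, 3), ∇F = (1, -38, 32) → (2, -3, 3) − 0.04·(1, -38, 32) = (1.96, -1.48, 1.72)
Step 2: at (1.96, -1.48, 1.72), ∇F = (1.96, -20.2, 16.24) → (1.96, -1.48, 1.72) − 0.04·(1.96, -20.2, 16.24) = (1.8816, -0.672, 1.0704)
Step 3: at (1.8816, -0.672, 1.0704), ∇F = (2.2944, -10.7424, 8.2848) → (1.8816, -0.672, 1.0704) − 0.04·(2.2944, -10.7424, 8.2848) = (1.789824, -0.242304, 0.739008)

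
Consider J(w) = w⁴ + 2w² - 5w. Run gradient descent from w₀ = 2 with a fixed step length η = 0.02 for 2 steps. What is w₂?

J′(w) = 4w³ + 4w - 5
w₁ = 2 − 0.02·35 = 1.3
w₂ = 1.3 − 0.02·8.988 = 1.12024

1.12024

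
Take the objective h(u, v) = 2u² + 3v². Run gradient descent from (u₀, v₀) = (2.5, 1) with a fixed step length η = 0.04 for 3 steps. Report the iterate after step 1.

∇h = (4u, 6v)
(u₁, v₁) = (2.5, 1) − 0.04·(10, 6) = (2.1, 0.76)

(2.1, 0.76)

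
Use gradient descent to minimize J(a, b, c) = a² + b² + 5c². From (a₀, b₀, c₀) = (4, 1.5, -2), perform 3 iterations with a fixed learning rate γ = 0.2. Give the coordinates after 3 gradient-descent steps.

(0.864, 0.324, 2)

∇J = (2a, 2b, 10c)
(a₁, b₁, c₁) = (4, 1.5, -2) − 0.2·(8, 3, -20) = (2.4, 0.9, 2)
(a₂, b₂, c₂) = (2.4, 0.9, 2) − 0.2·(4.8, 1.8, 20) = (1.44, 0.54, -2)
(a₃, b₃, c₃) = (1.44, 0.54, -2) − 0.2·(2.88, 1.08, -20) = (0.864, 0.324, 2)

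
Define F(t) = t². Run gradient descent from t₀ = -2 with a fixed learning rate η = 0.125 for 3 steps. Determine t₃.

-0.84375

F′(t) = 2t
Step 1: F′(-2) = -4; t₁ = -2 − 0.125·(-4) = -1.5
Step 2: F′(-1.5) = -3; t₂ = -1.5 − 0.125·(-3) = -1.125
Step 3: F′(-1.125) = -2.25; t₃ = -1.125 − 0.125·(-2.25) = -0.84375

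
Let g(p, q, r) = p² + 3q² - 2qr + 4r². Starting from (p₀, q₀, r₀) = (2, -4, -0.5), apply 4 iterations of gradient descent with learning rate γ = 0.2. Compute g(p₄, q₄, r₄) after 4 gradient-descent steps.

∇g = (2p, 6q - 2r, -2q + 8r)
Step 1: at (2, -4, -0.5), ∇g = (4, -23, 4) → (2, -4, -0.5) − 0.2·(4, -23, 4) = (1.2, 0.6, -1.3)
Step 2: at (1.2, 0.6, -1.3), ∇g = (2.4, 6.2, -11.6) → (1.2, 0.6, -1.3) − 0.2·(2.4, 6.2, -11.6) = (0.72, -0.64, 1.02)
Step 3: at (0.72, -0.64, 1.02), ∇g = (1.44, -5.88, 9.44) → (0.72, -0.64, 1.02) − 0.2·(1.44, -5.88, 9.44) = (0.432, 0.536, -0.868)
Step 4: at (0.432, 0.536, -0.868), ∇g = (0.864, 4.952, -8.016) → (0.432, 0.536, -0.868) − 0.2·(0.864, 4.952, -8.016) = (0.2592, -0.4544, 0.7352)
g(0.2592, -0.4544, 0.7352) = 3.51684864

3.51684864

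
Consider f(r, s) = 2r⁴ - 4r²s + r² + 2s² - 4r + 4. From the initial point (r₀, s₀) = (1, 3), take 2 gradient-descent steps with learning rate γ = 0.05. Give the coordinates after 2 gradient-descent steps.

∇f = (8r³ - 8rs + 2r - 4, -4r² + 4s)
Step 1: at (1, 3), ∇f = (-18, 8) → (1, 3) − 0.05·(-18, 8) = (1.9, 2.6)
Step 2: at (1.9, 2.6), ∇f = (15.152, -4.04) → (1.9, 2.6) − 0.05·(15.152, -4.04) = (1.1424, 2.802)

(1.1424, 2.802)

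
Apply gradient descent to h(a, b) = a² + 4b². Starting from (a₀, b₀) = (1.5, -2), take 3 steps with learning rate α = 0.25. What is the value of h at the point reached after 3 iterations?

∇h = (2a, 8b)
Step 1: at (1.5, -2), ∇h = (3, -16) → (1.5, -2) − 0.25·(3, -16) = (0.75, 2)
Step 2: at (0.75, 2), ∇h = (1.5, 16) → (0.75, 2) − 0.25·(1.5, 16) = (0.375, -2)
Step 3: at (0.375, -2), ∇h = (0.75, -16) → (0.375, -2) − 0.25·(0.75, -16) = (0.1875, 2)
h(0.1875, 2) = 16.03515625

16.03515625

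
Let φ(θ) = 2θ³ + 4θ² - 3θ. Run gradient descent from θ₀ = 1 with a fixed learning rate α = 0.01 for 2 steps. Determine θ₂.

φ′(θ) = 6θ² + 8θ - 3
Step 1: φ′(1) = 11; θ₁ = 1 − 0.01·11 = 0.89
Step 2: φ′(0.89) = 8.8726; θ₂ = 0.89 − 0.01·8.8726 = 0.801274

0.801274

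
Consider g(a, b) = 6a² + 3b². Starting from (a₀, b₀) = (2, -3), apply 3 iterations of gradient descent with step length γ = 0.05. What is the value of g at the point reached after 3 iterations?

3.274827

∇g = (12a, 6b)
Step 1: at (2, -3), ∇g = (24, -18) → (2, -3) − 0.05·(24, -18) = (0.8, -2.1)
Step 2: at (0.8, -2.1), ∇g = (9.6, -12.6) → (0.8, -2.1) − 0.05·(9.6, -12.6) = (0.32, -1.47)
Step 3: at (0.32, -1.47), ∇g = (3.84, -8.82) → (0.32, -1.47) − 0.05·(3.84, -8.82) = (0.128, -1.029)
g(0.128, -1.029) = 3.274827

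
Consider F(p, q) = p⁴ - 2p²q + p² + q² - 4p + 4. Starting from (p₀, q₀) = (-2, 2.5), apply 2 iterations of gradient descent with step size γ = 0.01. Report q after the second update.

2.5442

∇F = (4p³ - 4pq + 2p - 4, -2p² + 2q)
(p₁, q₁) = (-2, 2.5) − 0.01·(-20, -3) = (-1.8, 2.53)
(p₂, q₂) = (-1.8, 2.53) − 0.01·(-12.712, -1.42) = (-1.67288, 2.5442)
q = 2.5442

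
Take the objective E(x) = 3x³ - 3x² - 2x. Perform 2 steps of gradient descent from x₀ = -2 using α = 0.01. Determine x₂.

E′(x) = 9x² - 6x - 2
Step 1: E′(-2) = 46; x₁ = -2 − 0.01·46 = -2.46
Step 2: E′(-2.46) = 67.2244; x₂ = -2.46 − 0.01·67.2244 = -3.132244

-3.132244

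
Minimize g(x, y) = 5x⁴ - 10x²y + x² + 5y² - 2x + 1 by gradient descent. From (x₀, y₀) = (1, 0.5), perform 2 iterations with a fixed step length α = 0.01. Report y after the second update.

0.576

∇g = (20x³ - 20xy + 2x - 2, -10x² + 10y)
(x₁, y₁) = (1, 0.5) − 0.01·(10, -5) = (0.9, 0.55)
(x₂, y₂) = (0.9, 0.55) − 0.01·(4.48, -2.6) = (0.8552, 0.576)
y = 0.576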